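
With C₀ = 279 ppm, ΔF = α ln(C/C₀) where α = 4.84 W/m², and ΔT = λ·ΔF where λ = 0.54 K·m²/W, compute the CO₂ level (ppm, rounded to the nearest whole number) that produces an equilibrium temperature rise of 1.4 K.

Required forcing: ΔF = ΔT/λ = 1.4/0.54 = 2.5926 W/m².
Then ln(C/279) = ΔF/4.84 = 2.5926/4.84 = 0.53566.
So C = 279 × e^0.53566 = 279 × 1.70858 = 476.69 ppm.

C ≈ 477 ppm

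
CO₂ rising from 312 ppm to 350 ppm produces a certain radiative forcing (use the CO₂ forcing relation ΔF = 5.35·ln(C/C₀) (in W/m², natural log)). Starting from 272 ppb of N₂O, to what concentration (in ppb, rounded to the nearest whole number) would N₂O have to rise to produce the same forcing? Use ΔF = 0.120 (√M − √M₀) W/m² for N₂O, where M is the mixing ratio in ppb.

CO₂ forcing: 5.35 × ln(350/312) = 5.35 × 0.114930 = 0.61488 W/m².
Set 0.120(√M − √272) = 0.61488: √M = 0.61488/0.120 + √272 = 5.1240 + 16.4924 = 21.6164.
M = (21.6164)² = 467.27 ppb.

M ≈ 467 ppb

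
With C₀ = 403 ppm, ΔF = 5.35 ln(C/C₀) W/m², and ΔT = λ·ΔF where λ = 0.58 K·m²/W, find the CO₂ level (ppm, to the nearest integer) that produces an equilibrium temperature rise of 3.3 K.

Required forcing: ΔF = ΔT/λ = 3.3/0.58 = 5.6897 W/m².
Then ln(C/403) = ΔF/5.35 = 5.6897/5.35 = 1.06350.
So C = 403 × e^1.06350 = 403 × 2.89649 = 1167.29 ppm.

C ≈ 1167 ppm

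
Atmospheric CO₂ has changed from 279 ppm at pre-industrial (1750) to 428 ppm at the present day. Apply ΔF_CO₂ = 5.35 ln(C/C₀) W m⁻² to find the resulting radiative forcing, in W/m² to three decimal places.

CO₂: 5.35 × ln(428/279) = 5.35 × ln(1.53405) = 5.35 × 0.42791 = 2.2893 W/m².

ΔF = 2.289 W/m²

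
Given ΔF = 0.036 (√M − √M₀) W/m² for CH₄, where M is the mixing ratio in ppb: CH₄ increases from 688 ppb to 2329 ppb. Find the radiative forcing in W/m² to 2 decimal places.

CH₄: 0.036 × (√2329 − √688) = 0.036 × (48.2597 − 26.2298) = 0.036 × 22.0299 = 0.7931 W/m².

ΔF = 0.79 W/m²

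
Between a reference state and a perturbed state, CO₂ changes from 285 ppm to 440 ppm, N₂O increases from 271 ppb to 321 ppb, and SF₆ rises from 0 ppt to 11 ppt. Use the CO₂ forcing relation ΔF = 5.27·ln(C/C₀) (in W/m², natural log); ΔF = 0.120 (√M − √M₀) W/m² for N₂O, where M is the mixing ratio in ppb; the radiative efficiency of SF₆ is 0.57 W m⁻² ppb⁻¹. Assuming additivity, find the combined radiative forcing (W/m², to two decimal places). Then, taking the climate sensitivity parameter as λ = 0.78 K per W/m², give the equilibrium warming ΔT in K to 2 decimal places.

ΔF = 2.47 W/m²; ΔT = 1.93 K

CO₂: 5.27 × ln(440/285) = 5.27 × ln(1.54386) = 5.27 × 0.43429 = 2.2887 W/m².
N₂O: 0.120 × (√321 − √271) = 0.120 × (17.9165 − 16.4621) = 0.120 × 1.4544 = 0.1745 W/m².
SF₆: Δ = 11 − 0 = 11 ppt = 0.011 ppb; ΔF = 0.57 × 0.011 = 0.0063 W/m².
Total ΔF = 2.2887 + 0.1745 + 0.0063 = 2.4695 W/m².
ΔT = λ ΔF = 0.78 × 2.47 = 1.9266 K.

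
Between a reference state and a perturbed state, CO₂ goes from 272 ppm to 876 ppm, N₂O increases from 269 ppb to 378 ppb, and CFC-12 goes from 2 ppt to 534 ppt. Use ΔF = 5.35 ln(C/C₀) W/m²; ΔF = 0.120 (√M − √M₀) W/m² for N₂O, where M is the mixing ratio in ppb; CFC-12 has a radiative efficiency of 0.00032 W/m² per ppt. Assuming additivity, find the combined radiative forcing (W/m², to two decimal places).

ΔF = 6.79 W/m²

CO₂: 5.35 × ln(876/272) = 5.35 × ln(3.22059) = 5.35 × 1.16956 = 6.2571 W/m².
N₂O: 0.120 × (√378 − √269) = 0.120 × (19.4422 − 16.4012) = 0.120 × 3.0410 = 0.3649 W/m².
CFC-12: ΔF = 0.00032 × (534 − 2) = 0.00032 × 532 = 0.1702 W/m².
Total ΔF = 6.2571 + 0.3649 + 0.1702 = 6.7922 W/m².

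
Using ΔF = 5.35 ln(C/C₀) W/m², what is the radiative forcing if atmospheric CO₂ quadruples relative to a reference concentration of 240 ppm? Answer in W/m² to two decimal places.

Because the forcing depends only on the ratio C/C₀, the initial concentration does not enter.
ΔF = 5.35 × ln(4) = 5.35 × 1.38629 = 7.4167 W/m².

ΔF = 7.42 W/m²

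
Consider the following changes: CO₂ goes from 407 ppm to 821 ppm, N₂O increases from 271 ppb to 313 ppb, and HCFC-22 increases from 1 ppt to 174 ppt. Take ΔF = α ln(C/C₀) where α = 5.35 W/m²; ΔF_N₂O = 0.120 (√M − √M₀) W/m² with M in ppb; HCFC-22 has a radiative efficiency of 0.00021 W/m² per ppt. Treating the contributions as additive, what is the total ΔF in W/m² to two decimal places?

ΔF = 3.94 W/m²

CO₂: 5.35 × ln(821/407) = 5.35 × ln(2.01720) = 5.35 × 0.70171 = 3.7541 W/m².
N₂O: 0.120 × (√313 − √271) = 0.120 × (17.6918 − 16.4621) = 0.120 × 1.2297 = 0.1476 W/m².
HCFC-22: ΔF = 0.00021 × (174 − 1) = 0.00021 × 173 = 0.0363 W/m².
Total ΔF = 3.7541 + 0.1476 + 0.0363 = 3.9380 W/m².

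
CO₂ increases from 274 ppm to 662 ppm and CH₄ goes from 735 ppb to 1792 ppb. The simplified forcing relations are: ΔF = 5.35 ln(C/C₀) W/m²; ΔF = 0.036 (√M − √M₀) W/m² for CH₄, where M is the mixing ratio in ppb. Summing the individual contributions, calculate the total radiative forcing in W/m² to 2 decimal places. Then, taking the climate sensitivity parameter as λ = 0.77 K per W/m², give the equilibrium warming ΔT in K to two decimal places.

ΔF = 5.27 W/m²; ΔT = 4.06 K

CO₂: 5.35 × ln(662/274) = 5.35 × ln(2.41606) = 5.35 × 0.88214 = 4.7194 W/m².
CH₄: 0.036 × (√1792 − √735) = 0.036 × (42.3320 − 27.1109) = 0.036 × 15.2211 = 0.5480 W/m².
Total ΔF = 4.7194 + 0.5480 = 5.2674 W/m².
ΔT = λ ΔF = 0.77 × 5.27 = 4.0579 K.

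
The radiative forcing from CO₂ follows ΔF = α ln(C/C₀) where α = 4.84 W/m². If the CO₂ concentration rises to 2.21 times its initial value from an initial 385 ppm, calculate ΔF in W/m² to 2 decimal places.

ΔF = 3.84 W/m²

ΔF = 4.84 × ln(2.21) = 4.84 × 0.79299 = 3.8381 W/m².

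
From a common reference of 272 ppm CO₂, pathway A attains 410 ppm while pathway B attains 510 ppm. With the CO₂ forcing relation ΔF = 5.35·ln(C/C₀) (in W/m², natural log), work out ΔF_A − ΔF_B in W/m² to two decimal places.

ΔF_A − ΔF_B = -1.17 W/m²

ΔF_A = 5.35 ln(410/272) = 5.35 × 0.41036 = 2.1954 W/m².
ΔF_B = 5.35 ln(510/272) = 5.35 × 0.62861 = 3.3631 W/m².
Difference: 2.1954 − 3.3631 = -1.1677 W/m².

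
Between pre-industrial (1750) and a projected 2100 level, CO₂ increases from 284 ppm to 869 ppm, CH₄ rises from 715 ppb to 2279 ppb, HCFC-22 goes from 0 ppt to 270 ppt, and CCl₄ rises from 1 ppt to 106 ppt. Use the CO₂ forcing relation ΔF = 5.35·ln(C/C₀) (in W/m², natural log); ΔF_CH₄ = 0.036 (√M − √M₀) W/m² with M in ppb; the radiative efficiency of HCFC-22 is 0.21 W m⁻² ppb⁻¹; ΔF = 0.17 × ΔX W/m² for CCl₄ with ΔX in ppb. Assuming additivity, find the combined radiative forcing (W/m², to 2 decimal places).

ΔF = 6.81 W/m²

CO₂: 5.35 × ln(869/284) = 5.35 × ln(3.05986) = 5.35 × 1.11837 = 5.9833 W/m².
CH₄: 0.036 × (√2279 − √715) = 0.036 × (47.7389 − 26.7395) = 0.036 × 20.9994 = 0.7560 W/m².
HCFC-22: Δ = 270 − 0 = 270 ppt = 0.270 ppb; ΔF = 0.21 × 0.270 = 0.0567 W/m².
CCl₄: Δ = 106 − 1 = 105 ppt = 0.105 ppb; ΔF = 0.17 × 0.105 = 0.0179 W/m².
Total ΔF = 5.9833 + 0.7560 + 0.0567 + 0.0179 = 6.8139 W/m².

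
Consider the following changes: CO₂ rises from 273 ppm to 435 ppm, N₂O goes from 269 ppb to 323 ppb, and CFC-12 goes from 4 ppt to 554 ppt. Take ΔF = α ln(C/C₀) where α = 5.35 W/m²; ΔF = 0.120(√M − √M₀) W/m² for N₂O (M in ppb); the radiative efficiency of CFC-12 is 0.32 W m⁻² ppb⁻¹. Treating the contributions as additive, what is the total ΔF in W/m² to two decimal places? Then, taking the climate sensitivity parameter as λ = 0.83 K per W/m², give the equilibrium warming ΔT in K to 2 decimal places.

ΔF = 2.86 W/m²; ΔT = 2.37 K

CO₂: 5.35 × ln(435/273) = 5.35 × ln(1.59341) = 5.35 × 0.46588 = 2.4925 W/m².
N₂O: 0.120 × (√323 − √269) = 0.120 × (17.9722 − 16.4012) = 0.120 × 1.5710 = 0.1885 W/m².
CFC-12: Δ = 554 − 4 = 550 ppt = 0.550 ppb; ΔF = 0.32 × 0.550 = 0.1760 W/m².
Total ΔF = 2.4925 + 0.1885 + 0.1760 = 2.8570 W/m².
ΔT = λ ΔF = 0.83 × 2.86 = 2.3738 K.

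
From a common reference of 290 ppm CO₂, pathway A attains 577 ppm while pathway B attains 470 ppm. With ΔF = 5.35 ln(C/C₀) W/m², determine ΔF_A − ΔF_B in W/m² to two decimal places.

ΔF_A − ΔF_B = 1.10 W/m²

ΔF_A = 5.35 ln(577/290) = 5.35 × 0.68796 = 3.6806 W/m².
ΔF_B = 5.35 ln(470/290) = 5.35 × 0.48285 = 2.5832 W/m².
Difference: 3.6806 − 2.5832 = 1.0974 W/m².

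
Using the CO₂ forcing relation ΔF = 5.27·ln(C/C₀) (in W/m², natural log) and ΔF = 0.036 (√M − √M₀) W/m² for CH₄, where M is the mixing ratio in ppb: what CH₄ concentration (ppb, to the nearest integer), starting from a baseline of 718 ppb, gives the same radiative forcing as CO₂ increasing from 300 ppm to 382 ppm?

CO₂ forcing: 5.27 × ln(382/300) = 5.27 × 0.241638 = 1.27343 W/m².
Set 0.036(√M − √718) = 1.27343: √M = 1.27343/0.036 + √718 = 35.3731 + 26.7955 = 62.1686.
M = (62.1686)² = 3864.93 ppb.

M ≈ 3865 ppb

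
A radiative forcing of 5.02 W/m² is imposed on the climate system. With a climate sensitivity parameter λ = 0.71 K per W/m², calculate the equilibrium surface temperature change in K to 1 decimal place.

ΔT = 3.6 K

ΔT = λ ΔF = 0.71 × 5.02 = 3.5642 K.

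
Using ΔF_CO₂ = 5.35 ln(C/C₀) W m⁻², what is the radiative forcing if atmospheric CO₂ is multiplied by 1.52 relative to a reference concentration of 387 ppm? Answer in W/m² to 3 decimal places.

ΔF = 2.240 W/m²

ΔF = 5.35 × ln(1.52) = 5.35 × 0.41871 = 2.2401 W/m².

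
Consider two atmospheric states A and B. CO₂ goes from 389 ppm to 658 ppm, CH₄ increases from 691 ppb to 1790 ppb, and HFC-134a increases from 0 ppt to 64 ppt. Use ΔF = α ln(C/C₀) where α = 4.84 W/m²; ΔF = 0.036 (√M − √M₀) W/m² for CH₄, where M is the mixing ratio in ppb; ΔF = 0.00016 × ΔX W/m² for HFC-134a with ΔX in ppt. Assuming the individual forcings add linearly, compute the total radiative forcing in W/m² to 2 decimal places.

CO₂: 4.84 × ln(658/389) = 4.84 × ln(1.69152) = 4.84 × 0.52563 = 2.5440 W/m².
CH₄: 0.036 × (√1790 − √691) = 0.036 × (42.3084 − 26.2869) = 0.036 × 16.0215 = 0.5768 W/m².
HFC-134a: ΔF = 0.00016 × (64 − 0) = 0.00016 × 64 = 0.0102 W/m².
Total ΔF = 2.5440 + 0.5768 + 0.0102 = 3.1310 W/m².

ΔF = 3.13 W/m²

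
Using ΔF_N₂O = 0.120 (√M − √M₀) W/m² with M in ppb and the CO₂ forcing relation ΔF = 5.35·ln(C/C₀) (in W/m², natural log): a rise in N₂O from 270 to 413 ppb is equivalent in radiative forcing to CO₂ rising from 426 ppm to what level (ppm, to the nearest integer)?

N₂O forcing: 0.120 × (√413 − √270) = 0.120 × (20.3224 − 16.4317) = 0.120 × 3.8907 = 0.46688 W/m².
Set 5.35 ln(C/426) = 0.46688: ln(C/426) = 0.46688/5.35 = 0.08727, so C = 426 × e^0.08727 = 426 × 1.09119 = 464.85 ppm.

C ≈ 465 ppm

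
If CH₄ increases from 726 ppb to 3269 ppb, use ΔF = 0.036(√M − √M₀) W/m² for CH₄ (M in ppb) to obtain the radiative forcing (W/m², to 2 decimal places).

CH₄: 0.036 × (√3269 − √726) = 0.036 × (57.1752 − 26.9444) = 0.036 × 30.2308 = 1.0883 W/m².

ΔF = 1.09 W/m²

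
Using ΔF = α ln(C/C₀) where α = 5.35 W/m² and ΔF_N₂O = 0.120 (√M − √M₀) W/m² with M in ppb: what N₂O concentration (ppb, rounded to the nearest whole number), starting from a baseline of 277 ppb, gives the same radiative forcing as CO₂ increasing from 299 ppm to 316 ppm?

M ≈ 365 ppb

CO₂ forcing: 5.35 × ln(316/299) = 5.35 × 0.055299 = 0.29585 W/m².
Set 0.120(√M − √277) = 0.29585: √M = 0.29585/0.120 + √277 = 2.4654 + 16.6433 = 19.1087.
M = (19.1087)² = 365.14 ppb.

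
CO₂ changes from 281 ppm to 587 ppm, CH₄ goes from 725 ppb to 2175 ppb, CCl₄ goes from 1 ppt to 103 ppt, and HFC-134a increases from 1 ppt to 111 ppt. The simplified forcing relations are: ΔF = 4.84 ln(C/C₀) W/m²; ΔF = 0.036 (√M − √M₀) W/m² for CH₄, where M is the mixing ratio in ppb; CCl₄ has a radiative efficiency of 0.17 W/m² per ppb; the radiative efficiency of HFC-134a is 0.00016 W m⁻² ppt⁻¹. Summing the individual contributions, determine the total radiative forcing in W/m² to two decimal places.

CO₂: 4.84 × ln(587/281) = 4.84 × ln(2.08897) = 4.84 × 0.73667 = 3.5655 W/m².
CH₄: 0.036 × (√2175 − √725) = 0.036 × (46.6369 − 26.9258) = 0.036 × 19.7111 = 0.7096 W/m².
CCl₄: Δ = 103 − 1 = 102 ppt = 0.102 ppb; ΔF = 0.17 × 0.102 = 0.0173 W/m².
HFC-134a: ΔF = 0.00016 × (111 − 1) = 0.00016 × 110 = 0.0176 W/m².
Total ΔF = 3.5655 + 0.7096 + 0.0173 + 0.0176 = 4.3100 W/m².

ΔF = 4.31 W/m²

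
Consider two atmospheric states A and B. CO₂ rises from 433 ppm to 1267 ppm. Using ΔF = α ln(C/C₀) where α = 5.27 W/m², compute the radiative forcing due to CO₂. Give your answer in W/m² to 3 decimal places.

ΔF = 5.658 W/m²

CO₂: 5.27 × ln(1267/433) = 5.27 × ln(2.92610) = 5.27 × 1.07367 = 5.6582 W/m².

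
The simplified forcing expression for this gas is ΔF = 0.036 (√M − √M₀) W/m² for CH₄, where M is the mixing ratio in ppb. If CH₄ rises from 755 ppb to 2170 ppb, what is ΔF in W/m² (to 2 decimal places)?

ΔF = 0.69 W/m²

CH₄: 0.036 × (√2170 − √755) = 0.036 × (46.5833 − 27.4773) = 0.036 × 19.1060 = 0.6878 W/m².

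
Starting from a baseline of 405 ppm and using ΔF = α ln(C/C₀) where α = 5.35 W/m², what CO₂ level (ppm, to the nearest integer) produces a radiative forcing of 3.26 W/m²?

C ≈ 745 ppm

Set 5.35 ln(C/405) = 3.26, so ln(C/405) = 3.26/5.35 = 0.60935.
Then C/405 = e^0.60935 = 1.83924, giving C = 405 × 1.83924 = 744.89 ppm.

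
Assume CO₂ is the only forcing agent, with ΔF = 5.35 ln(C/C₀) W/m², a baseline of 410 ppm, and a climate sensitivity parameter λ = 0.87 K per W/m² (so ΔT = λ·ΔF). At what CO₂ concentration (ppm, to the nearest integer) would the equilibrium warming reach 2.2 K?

C ≈ 658 ppm

Required forcing: ΔF = ΔT/λ = 2.2/0.87 = 2.5287 W/m².
Then ln(C/410) = ΔF/5.35 = 2.5287/5.35 = 0.47265.
So C = 410 × e^0.47265 = 410 × 1.60424 = 657.74 ppm.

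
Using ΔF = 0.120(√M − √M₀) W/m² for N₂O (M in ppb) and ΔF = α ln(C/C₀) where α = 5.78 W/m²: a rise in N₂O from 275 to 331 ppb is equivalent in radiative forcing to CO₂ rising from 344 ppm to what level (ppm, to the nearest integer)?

N₂O forcing: 0.120 × (√331 − √275) = 0.120 × (18.1934 − 16.5831) = 0.120 × 1.6103 = 0.19324 W/m².
Set 5.78 ln(C/344) = 0.19324: ln(C/344) = 0.19324/5.78 = 0.03343, so C = 344 × e^0.03343 = 344 × 1.03400 = 355.70 ppm.

C ≈ 356 ppm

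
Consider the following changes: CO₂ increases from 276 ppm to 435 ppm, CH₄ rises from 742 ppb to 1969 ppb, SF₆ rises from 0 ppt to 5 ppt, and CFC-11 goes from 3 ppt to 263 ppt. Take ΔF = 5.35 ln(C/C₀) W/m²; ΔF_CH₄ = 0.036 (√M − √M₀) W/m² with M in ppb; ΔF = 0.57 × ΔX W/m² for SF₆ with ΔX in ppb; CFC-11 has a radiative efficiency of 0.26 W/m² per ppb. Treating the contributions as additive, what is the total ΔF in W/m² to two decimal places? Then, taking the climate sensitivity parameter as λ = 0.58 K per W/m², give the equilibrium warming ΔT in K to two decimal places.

CO₂: 5.35 × ln(435/276) = 5.35 × ln(1.57609) = 5.35 × 0.45495 = 2.4340 W/m².
CH₄: 0.036 × (√1969 − √742) = 0.036 × (44.3734 − 27.2397) = 0.036 × 17.1337 = 0.6168 W/m².
SF₆: Δ = 5 − 0 = 5 ppt = 0.005 ppb; ΔF = 0.57 × 0.005 = 0.0029 W/m².
CFC-11: Δ = 263 − 3 = 260 ppt = 0.260 ppb; ΔF = 0.26 × 0.260 = 0.0676 W/m².
Total ΔF = 2.4340 + 0.6168 + 0.0029 + 0.0676 = 3.1213 W/m².
ΔT = λ ΔF = 0.58 × 3.12 = 1.8096 K.

ΔF = 3.12 W/m²; ΔT = 1.81 K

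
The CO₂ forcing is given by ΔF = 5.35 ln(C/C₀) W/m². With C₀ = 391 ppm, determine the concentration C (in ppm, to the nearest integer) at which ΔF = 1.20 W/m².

C ≈ 489 ppm

Set 5.35 ln(C/391) = 1.20, so ln(C/391) = 1.20/5.35 = 0.22430.
Then C/391 = e^0.22430 = 1.25145, giving C = 391 × 1.25145 = 489.32 ppm.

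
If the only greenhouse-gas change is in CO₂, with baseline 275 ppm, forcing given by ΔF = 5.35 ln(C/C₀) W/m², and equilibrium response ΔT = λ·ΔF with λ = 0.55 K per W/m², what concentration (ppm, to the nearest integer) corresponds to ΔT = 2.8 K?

C ≈ 712 ppm

Required forcing: ΔF = ΔT/λ = 2.8/0.55 = 5.0909 W/m².
Then ln(C/275) = ΔF/5.35 = 5.0909/5.35 = 0.95157.
So C = 275 × e^0.95157 = 275 × 2.58977 = 712.19 ppm.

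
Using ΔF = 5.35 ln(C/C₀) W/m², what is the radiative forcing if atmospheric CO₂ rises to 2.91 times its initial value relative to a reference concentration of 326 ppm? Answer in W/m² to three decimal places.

ΔF = 5.715 W/m²

Because the forcing depends only on the ratio C/C₀, the initial concentration does not enter.
ΔF = 5.35 × ln(2.91) = 5.35 × 1.06815 = 5.7146 W/m².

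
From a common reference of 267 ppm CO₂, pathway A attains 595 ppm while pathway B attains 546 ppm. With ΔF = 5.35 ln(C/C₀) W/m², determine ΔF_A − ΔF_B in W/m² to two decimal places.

ΔF_A = 5.35 ln(595/267) = 5.35 × 0.80131 = 4.2870 W/m².
ΔF_B = 5.35 ln(546/267) = 5.35 × 0.71537 = 3.8272 W/m².
Difference: 4.2870 − 3.8272 = 0.4598 W/m².

ΔF_A − ΔF_B = 0.46 W/m²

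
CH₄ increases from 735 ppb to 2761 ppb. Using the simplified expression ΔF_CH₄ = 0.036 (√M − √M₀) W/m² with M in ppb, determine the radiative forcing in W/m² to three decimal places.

ΔF = 0.916 W/m²

CH₄: 0.036 × (√2761 − √735) = 0.036 × (52.5452 − 27.1109) = 0.036 × 25.4343 = 0.9156 W/m².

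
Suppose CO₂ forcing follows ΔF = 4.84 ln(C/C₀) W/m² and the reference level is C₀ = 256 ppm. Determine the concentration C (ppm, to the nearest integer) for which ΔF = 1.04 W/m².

Set 4.84 ln(C/256) = 1.04, so ln(C/256) = 1.04/4.84 = 0.21488.
Then C/256 = e^0.21488 = 1.23971, giving C = 256 × 1.23971 = 317.37 ppm.

C ≈ 317 ppm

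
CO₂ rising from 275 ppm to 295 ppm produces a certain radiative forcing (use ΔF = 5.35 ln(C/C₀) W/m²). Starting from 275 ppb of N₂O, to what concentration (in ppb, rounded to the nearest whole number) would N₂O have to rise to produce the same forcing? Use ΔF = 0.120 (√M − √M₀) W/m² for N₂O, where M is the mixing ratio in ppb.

M ≈ 389 ppb

CO₂ forcing: 5.35 × ln(295/275) = 5.35 × 0.070204 = 0.37559 W/m².
Set 0.120(√M − √275) = 0.37559: √M = 0.37559/0.120 + √275 = 3.1299 + 16.5831 = 19.7130.
M = (19.7130)² = 388.60 ppb.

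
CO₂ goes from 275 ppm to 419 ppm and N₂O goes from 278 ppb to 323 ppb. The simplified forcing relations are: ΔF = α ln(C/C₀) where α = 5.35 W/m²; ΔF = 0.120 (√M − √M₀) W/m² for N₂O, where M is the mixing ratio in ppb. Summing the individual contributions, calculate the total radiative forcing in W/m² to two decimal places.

CO₂: 5.35 × ln(419/275) = 5.35 × ln(1.52364) = 5.35 × 0.42110 = 2.2529 W/m².
N₂O: 0.120 × (√323 − √278) = 0.120 × (17.9722 − 16.6733) = 0.120 × 1.2989 = 0.1559 W/m².
Total ΔF = 2.2529 + 0.1559 = 2.4088 W/m².

ΔF = 2.41 W/m²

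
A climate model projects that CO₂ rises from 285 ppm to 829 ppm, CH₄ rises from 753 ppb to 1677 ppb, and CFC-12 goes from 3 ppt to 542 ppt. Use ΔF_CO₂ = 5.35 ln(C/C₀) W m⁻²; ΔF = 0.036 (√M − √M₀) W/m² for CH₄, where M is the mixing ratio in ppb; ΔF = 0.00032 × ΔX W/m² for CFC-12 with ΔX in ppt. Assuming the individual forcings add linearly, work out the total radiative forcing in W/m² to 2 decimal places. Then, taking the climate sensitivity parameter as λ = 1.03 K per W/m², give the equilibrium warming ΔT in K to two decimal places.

ΔF = 6.37 W/m²; ΔT = 6.56 K

CO₂: 5.35 × ln(829/285) = 5.35 × ln(2.90877) = 5.35 × 1.06773 = 5.7124 W/m².
CH₄: 0.036 × (√1677 − √753) = 0.036 × (40.9512 − 27.4408) = 0.036 × 13.5104 = 0.4864 W/m².
CFC-12: ΔF = 0.00032 × (542 − 3) = 0.00032 × 539 = 0.1725 W/m².
Total ΔF = 5.7124 + 0.4864 + 0.1725 = 6.3713 W/m².
ΔT = λ ΔF = 1.03 × 6.37 = 6.5611 K.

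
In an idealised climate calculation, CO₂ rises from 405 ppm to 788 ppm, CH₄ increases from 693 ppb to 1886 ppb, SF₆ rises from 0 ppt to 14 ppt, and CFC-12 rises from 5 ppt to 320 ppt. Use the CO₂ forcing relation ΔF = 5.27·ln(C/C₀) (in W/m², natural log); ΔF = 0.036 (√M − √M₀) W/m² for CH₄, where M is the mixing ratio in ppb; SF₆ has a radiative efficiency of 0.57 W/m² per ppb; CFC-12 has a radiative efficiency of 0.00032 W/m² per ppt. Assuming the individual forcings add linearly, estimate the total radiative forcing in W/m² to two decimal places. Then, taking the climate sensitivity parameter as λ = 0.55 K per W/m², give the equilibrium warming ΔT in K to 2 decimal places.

ΔF = 4.23 W/m²; ΔT = 2.33 K

CO₂: 5.27 × ln(788/405) = 5.27 × ln(1.94568) = 5.27 × 0.66561 = 3.5078 W/m².
CH₄: 0.036 × (√1886 − √693) = 0.036 × (43.4281 − 26.3249) = 0.036 × 17.1032 = 0.6157 W/m².
SF₆: Δ = 14 − 0 = 14 ppt = 0.014 ppb; ΔF = 0.57 × 0.014 = 0.0080 W/m².
CFC-12: ΔF = 0.00032 × (320 − 5) = 0.00032 × 315 = 0.1008 W/m².
Total ΔF = 3.5078 + 0.6157 + 0.0080 + 0.1008 = 4.2323 W/m².
ΔT = λ ΔF = 0.55 × 4.23 = 2.3265 K.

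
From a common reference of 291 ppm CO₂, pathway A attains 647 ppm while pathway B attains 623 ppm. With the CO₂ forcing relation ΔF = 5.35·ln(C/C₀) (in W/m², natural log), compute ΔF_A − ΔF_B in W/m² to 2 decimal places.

ΔF_A = 5.35 ln(647/291) = 5.35 × 0.79902 = 4.2748 W/m².
ΔF_B = 5.35 ln(623/291) = 5.35 × 0.76122 = 4.0725 W/m².
Difference: 4.2748 − 4.0725 = 0.2023 W/m².

ΔF_A − ΔF_B = 0.20 W/m²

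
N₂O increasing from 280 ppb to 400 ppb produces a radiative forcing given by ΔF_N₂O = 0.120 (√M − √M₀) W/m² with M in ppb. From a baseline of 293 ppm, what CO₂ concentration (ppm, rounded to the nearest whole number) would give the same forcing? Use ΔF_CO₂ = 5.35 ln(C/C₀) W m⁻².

N₂O forcing: 0.120 × (√400 − √280) = 0.120 × (20.0000 − 16.7332) = 0.120 × 3.2668 = 0.39202 W/m².
Set 5.35 ln(C/293) = 0.39202: ln(C/293) = 0.39202/5.35 = 0.07327, so C = 293 × e^0.07327 = 293 × 1.07602 = 315.27 ppm.

C ≈ 315 ppm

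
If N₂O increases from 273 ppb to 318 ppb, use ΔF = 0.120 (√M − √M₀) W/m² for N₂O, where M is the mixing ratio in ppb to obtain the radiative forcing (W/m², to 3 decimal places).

ΔF = 0.157 W/m²

N₂O: 0.120 × (√318 − √273) = 0.120 × (17.8326 − 16.5227) = 0.120 × 1.3099 = 0.1572 W/m².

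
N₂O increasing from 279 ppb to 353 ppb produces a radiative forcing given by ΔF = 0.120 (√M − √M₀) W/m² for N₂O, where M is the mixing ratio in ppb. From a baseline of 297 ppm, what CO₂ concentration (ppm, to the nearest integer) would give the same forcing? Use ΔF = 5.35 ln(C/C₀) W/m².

N₂O forcing: 0.120 × (√353 − √279) = 0.120 × (18.7883 − 16.7033) = 0.120 × 2.0850 = 0.25020 W/m².
Set 5.35 ln(C/297) = 0.25020: ln(C/297) = 0.25020/5.35 = 0.04677, so C = 297 × e^0.04677 = 297 × 1.04788 = 311.22 ppm.

C ≈ 311 ppm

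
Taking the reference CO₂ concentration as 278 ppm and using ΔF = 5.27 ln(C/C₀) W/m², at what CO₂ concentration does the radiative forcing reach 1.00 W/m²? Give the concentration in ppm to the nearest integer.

Set 5.27 ln(C/278) = 1.00, so ln(C/278) = 1.00/5.27 = 0.18975.
Then C/278 = e^0.18975 = 1.20895, giving C = 278 × 1.20895 = 336.09 ppm.

C ≈ 336 ppm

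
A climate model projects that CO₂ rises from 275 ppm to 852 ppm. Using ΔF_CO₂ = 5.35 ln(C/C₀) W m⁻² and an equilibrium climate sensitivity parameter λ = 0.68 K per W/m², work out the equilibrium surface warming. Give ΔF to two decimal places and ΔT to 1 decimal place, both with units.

ΔF = 6.05 W/m²; ΔT = 4.1 K

CO₂: 5.35 × ln(852/275) = 5.35 × ln(3.09818) = 5.35 × 1.13081 = 6.0498 W/m².
ΔT = λ ΔF = 0.68 × 6.05 = 4.1140 K.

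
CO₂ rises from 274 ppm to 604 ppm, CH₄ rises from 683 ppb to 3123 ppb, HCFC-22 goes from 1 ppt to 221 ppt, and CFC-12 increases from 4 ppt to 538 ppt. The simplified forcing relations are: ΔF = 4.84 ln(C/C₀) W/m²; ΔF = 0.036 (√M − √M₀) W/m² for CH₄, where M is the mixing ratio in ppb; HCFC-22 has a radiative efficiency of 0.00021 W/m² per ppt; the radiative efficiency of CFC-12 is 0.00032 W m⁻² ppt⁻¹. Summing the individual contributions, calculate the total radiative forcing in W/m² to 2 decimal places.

CO₂: 4.84 × ln(604/274) = 4.84 × ln(2.20438) = 4.84 × 0.79045 = 3.8258 W/m².
CH₄: 0.036 × (√3123 − √683) = 0.036 × (55.8838 − 26.1343) = 0.036 × 29.7495 = 1.0710 W/m².
HCFC-22: ΔF = 0.00021 × (221 − 1) = 0.00021 × 220 = 0.0462 W/m².
CFC-12: ΔF = 0.00032 × (538 − 4) = 0.00032 × 534 = 0.1709 W/m².
Total ΔF = 3.8258 + 1.0710 + 0.0462 + 0.1709 = 5.1139 W/m².

ΔF = 5.11 W/m²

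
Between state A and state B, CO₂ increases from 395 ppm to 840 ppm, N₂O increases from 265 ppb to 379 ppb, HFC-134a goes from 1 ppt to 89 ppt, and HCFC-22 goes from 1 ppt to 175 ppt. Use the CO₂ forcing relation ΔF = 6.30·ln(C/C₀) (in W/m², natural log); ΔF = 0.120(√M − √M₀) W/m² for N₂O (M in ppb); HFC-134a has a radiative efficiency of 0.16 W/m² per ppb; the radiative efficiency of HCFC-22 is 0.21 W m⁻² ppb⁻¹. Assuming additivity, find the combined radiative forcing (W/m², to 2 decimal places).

CO₂: 6.30 × ln(840/395) = 6.30 × ln(2.12658) = 6.30 × 0.75452 = 4.7535 W/m².
N₂O: 0.120 × (√379 − √265) = 0.120 × (19.4679 − 16.2788) = 0.120 × 3.1891 = 0.3827 W/m².
HFC-134a: Δ = 89 − 1 = 88 ppt = 0.088 ppb; ΔF = 0.16 × 0.088 = 0.0141 W/m².
HCFC-22: Δ = 175 − 1 = 174 ppt = 0.174 ppb; ΔF = 0.21 × 0.174 = 0.0365 W/m².
Total ΔF = 4.7535 + 0.3827 + 0.0141 + 0.0365 = 5.1868 W/m².

ΔF = 5.19 W/m²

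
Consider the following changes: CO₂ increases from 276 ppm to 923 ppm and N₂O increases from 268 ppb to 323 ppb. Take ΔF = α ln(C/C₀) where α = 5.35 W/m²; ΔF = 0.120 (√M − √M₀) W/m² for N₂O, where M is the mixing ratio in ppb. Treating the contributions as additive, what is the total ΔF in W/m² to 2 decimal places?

ΔF = 6.65 W/m²

CO₂: 5.35 × ln(923/276) = 5.35 × ln(3.34420) = 5.35 × 1.20723 = 6.4587 W/m².
N₂O: 0.120 × (√323 − √268) = 0.120 × (17.9722 − 16.3707) = 0.120 × 1.6015 = 0.1922 W/m².
Total ΔF = 6.4587 + 0.1922 = 6.6509 W/m².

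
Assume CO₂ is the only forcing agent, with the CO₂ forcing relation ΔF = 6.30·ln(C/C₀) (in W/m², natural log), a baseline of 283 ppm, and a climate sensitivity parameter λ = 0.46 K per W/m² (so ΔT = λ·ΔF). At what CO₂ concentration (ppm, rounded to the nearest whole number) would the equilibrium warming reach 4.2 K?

Required forcing: ΔF = ΔT/λ = 4.2/0.46 = 9.1304 W/m².
Then ln(C/283) = ΔF/6.30 = 9.1304/6.30 = 1.44927.
So C = 283 × e^1.44927 = 283 × 4.26000 = 1205.58 ppm.

C ≈ 1206 ppm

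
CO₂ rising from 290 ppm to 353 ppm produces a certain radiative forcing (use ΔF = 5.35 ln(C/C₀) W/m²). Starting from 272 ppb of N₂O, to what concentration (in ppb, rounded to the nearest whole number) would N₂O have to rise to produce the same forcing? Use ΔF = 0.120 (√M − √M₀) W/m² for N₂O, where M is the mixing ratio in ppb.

CO₂ forcing: 5.35 × ln(353/290) = 5.35 × 0.196587 = 1.05174 W/m².
Set 0.120(√M − √272) = 1.05174: √M = 1.05174/0.120 + √272 = 8.7645 + 16.4924 = 25.2569.
M = (25.2569)² = 637.91 ppb.

M ≈ 638 ppb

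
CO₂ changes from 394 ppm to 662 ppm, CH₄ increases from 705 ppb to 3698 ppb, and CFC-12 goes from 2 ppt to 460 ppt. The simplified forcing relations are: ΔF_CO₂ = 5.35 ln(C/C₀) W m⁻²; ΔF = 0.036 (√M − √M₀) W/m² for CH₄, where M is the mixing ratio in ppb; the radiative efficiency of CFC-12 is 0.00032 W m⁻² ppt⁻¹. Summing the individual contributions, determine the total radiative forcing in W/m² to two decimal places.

ΔF = 4.16 W/m²

CO₂: 5.35 × ln(662/394) = 5.35 × ln(1.68020) = 5.35 × 0.51891 = 2.7762 W/m².
CH₄: 0.036 × (√3698 − √705) = 0.036 × (60.8112 − 26.5518) = 0.036 × 34.2594 = 1.2333 W/m².
CFC-12: ΔF = 0.00032 × (460 − 2) = 0.00032 × 458 = 0.1466 W/m².
Total ΔF = 2.7762 + 1.2333 + 0.1466 = 4.1561 W/m².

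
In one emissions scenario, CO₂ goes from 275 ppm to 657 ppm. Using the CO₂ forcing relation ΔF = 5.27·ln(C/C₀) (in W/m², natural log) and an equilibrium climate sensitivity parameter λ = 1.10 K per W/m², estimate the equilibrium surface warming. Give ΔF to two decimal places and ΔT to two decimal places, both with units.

CO₂: 5.27 × ln(657/275) = 5.27 × ln(2.38909) = 5.27 × 0.87091 = 4.5897 W/m².
ΔT = λ ΔF = 1.10 × 4.59 = 5.0490 K.

ΔF = 4.59 W/m²; ΔT = 5.05 K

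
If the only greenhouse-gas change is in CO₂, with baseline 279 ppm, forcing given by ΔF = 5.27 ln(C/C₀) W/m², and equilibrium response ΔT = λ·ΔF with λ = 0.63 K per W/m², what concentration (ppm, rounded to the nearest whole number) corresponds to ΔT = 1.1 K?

Required forcing: ΔF = ΔT/λ = 1.1/0.63 = 1.7460 W/m².
Then ln(C/279) = ΔF/5.27 = 1.7460/5.27 = 0.33131.
So C = 279 × e^0.33131 = 279 × 1.39279 = 388.59 ppm.

C ≈ 389 ppm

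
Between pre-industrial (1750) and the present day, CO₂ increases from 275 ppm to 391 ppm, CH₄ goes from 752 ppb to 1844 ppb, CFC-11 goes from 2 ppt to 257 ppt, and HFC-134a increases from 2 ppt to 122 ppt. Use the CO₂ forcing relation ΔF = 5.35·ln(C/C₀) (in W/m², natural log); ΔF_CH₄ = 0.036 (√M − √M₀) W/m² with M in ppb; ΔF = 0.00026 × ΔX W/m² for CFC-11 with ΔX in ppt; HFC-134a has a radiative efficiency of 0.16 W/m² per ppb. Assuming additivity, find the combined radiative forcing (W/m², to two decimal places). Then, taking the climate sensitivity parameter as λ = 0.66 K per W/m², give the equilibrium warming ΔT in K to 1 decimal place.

ΔF = 2.53 W/m²; ΔT = 1.7 K

CO₂: 5.35 × ln(391/275) = 5.35 × ln(1.42182) = 5.35 × 0.35194 = 1.8829 W/m².
CH₄: 0.036 × (√1844 − √752) = 0.036 × (42.9418 − 27.4226) = 0.036 × 15.5192 = 0.5587 W/m².
CFC-11: ΔF = 0.00026 × (257 − 2) = 0.00026 × 255 = 0.0663 W/m².
HFC-134a: Δ = 122 − 2 = 120 ppt = 0.120 ppb; ΔF = 0.16 × 0.120 = 0.0192 W/m².
Total ΔF = 1.8829 + 0.5587 + 0.0663 + 0.0192 = 2.5271 W/m².
ΔT = λ ΔF = 0.66 × 2.53 = 1.6698 K.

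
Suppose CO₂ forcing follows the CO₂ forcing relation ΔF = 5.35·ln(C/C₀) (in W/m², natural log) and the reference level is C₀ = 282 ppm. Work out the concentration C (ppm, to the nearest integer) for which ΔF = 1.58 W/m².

C ≈ 379 ppm

Set 5.35 ln(C/282) = 1.58, so ln(C/282) = 1.58/5.35 = 0.29533.
Then C/282 = e^0.29533 = 1.34357, giving C = 282 × 1.34357 = 378.89 ppm.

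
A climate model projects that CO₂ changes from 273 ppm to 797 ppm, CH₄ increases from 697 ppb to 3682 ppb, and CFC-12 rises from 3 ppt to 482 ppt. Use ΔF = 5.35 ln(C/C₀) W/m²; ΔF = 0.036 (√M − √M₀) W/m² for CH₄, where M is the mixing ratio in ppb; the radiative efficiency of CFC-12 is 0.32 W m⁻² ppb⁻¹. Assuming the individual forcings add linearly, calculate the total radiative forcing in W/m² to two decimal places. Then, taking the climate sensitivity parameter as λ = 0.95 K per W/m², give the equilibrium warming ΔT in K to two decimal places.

CO₂: 5.35 × ln(797/273) = 5.35 × ln(2.91941) = 5.35 × 1.07138 = 5.7319 W/m².
CH₄: 0.036 × (√3682 − √697) = 0.036 × (60.6795 − 26.4008) = 0.036 × 34.2787 = 1.2340 W/m².
CFC-12: Δ = 482 − 3 = 479 ppt = 0.479 ppb; ΔF = 0.32 × 0.479 = 0.1533 W/m².
Total ΔF = 5.7319 + 1.2340 + 0.1533 = 7.1192 W/m².
ΔT = λ ΔF = 0.95 × 7.12 = 6.7640 K.

ΔF = 7.12 W/m²; ΔT = 6.76 K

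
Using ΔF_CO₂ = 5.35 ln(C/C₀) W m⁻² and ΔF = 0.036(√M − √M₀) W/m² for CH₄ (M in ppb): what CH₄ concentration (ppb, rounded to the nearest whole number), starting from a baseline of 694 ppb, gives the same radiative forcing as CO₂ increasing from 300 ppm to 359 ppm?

M ≈ 2812 ppb

CO₂ forcing: 5.35 × ln(359/300) = 5.35 × 0.179540 = 0.96054 W/m².
Set 0.036(√M − √694) = 0.96054: √M = 0.96054/0.036 + √694 = 26.6817 + 26.3439 = 53.0256.
M = (53.0256)² = 2811.71 ppb.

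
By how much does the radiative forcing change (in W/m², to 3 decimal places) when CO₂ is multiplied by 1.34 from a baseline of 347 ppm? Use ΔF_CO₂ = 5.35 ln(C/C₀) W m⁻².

ΔF = 1.566 W/m²

ΔF = 5.35 × ln(1.34) = 5.35 × 0.29267 = 1.5658 W/m².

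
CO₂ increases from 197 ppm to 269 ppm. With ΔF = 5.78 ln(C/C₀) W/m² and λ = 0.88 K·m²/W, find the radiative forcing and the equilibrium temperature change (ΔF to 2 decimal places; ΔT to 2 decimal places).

ΔF = 1.80 W/m²; ΔT = 1.58 K

CO₂: 5.78 × ln(269/197) = 5.78 × ln(1.36548) = 5.78 × 0.31151 = 1.8005 W/m².
ΔT = λ ΔF = 0.88 × 1.80 = 1.5840 K.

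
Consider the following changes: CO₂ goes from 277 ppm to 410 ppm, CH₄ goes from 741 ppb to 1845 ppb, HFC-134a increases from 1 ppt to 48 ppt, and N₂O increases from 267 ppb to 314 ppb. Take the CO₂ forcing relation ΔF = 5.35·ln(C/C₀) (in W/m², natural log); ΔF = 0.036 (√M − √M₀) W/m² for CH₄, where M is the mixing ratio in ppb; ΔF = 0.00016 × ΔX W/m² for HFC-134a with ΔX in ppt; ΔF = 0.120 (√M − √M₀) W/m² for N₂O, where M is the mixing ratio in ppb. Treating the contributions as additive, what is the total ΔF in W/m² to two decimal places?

CO₂: 5.35 × ln(410/277) = 5.35 × ln(1.48014) = 5.35 × 0.39214 = 2.0979 W/m².
CH₄: 0.036 × (√1845 − √741) = 0.036 × (42.9535 − 27.2213) = 0.036 × 15.7322 = 0.5664 W/m².
HFC-134a: ΔF = 0.00016 × (48 − 1) = 0.00016 × 47 = 0.0075 W/m².
N₂O: 0.120 × (√314 − √267) = 0.120 × (17.7200 − 16.3401) = 0.120 × 1.3799 = 0.1656 W/m².
Total ΔF = 2.0979 + 0.5664 + 0.0075 + 0.1656 = 2.8374 W/m².

ΔF = 2.84 W/m²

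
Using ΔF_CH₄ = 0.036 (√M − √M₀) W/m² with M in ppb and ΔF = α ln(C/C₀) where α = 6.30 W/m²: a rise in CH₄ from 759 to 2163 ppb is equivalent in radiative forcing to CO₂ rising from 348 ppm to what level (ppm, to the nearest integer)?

C ≈ 388 ppm

CH₄ forcing: 0.036 × (√2163 − √759) = 0.036 × (46.5081 − 27.5500) = 0.036 × 18.9581 = 0.68249 W/m².
Set 6.30 ln(C/348) = 0.68249: ln(C/348) = 0.68249/6.30 = 0.10833, so C = 348 × e^0.10833 = 348 × 1.11442 = 387.82 ppm.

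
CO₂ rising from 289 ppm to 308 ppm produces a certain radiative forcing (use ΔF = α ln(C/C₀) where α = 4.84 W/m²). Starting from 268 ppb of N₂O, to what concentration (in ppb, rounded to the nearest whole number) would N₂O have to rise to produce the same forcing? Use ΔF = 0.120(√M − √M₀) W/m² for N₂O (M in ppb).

CO₂ forcing: 4.84 × ln(308/289) = 4.84 × 0.063673 = 0.30818 W/m².
Set 0.120(√M − √268) = 0.30818: √M = 0.30818/0.120 + √268 = 2.5682 + 16.3707 = 18.9389.
M = (18.9389)² = 358.68 ppb.

M ≈ 359 ppb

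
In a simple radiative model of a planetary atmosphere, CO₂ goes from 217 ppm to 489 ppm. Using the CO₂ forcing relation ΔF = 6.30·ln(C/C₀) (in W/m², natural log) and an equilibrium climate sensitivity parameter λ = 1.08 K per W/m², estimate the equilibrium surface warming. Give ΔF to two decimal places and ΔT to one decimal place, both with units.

ΔF = 5.12 W/m²; ΔT = 5.5 K

CO₂: 6.30 × ln(489/217) = 6.30 × ln(2.25346) = 6.30 × 0.81247 = 5.1186 W/m².
ΔT = λ ΔF = 1.08 × 5.12 = 5.5296 K.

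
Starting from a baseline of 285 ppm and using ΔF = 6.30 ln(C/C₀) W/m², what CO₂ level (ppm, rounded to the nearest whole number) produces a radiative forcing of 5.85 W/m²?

C ≈ 721 ppm

Set 6.30 ln(C/285) = 5.85, so ln(C/285) = 5.85/6.30 = 0.92857.
Then C/285 = e^0.92857 = 2.53089, giving C = 285 × 2.53089 = 721.30 ppm.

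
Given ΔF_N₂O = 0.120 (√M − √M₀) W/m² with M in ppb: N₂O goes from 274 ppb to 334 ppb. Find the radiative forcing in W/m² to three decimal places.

ΔF = 0.207 W/m²

N₂O: 0.120 × (√334 − √274) = 0.120 × (18.2757 − 16.5529) = 0.120 × 1.7228 = 0.2067 W/m².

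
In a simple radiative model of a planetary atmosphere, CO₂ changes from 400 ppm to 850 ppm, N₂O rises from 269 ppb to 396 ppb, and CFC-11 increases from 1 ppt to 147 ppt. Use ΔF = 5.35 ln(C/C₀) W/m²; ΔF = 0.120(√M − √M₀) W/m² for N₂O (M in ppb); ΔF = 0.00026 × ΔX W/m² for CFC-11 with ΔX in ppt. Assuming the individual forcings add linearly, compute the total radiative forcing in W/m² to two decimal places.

ΔF = 4.49 W/m²

CO₂: 5.35 × ln(850/400) = 5.35 × ln(2.12500) = 5.35 × 0.75377 = 4.0327 W/m².
N₂O: 0.120 × (√396 − √269) = 0.120 × (19.8997 − 16.4012) = 0.120 × 3.4985 = 0.4198 W/m².
CFC-11: ΔF = 0.00026 × (147 − 1) = 0.00026 × 146 = 0.0380 W/m².
Total ΔF = 4.0327 + 0.4198 + 0.0380 = 4.4905 W/m².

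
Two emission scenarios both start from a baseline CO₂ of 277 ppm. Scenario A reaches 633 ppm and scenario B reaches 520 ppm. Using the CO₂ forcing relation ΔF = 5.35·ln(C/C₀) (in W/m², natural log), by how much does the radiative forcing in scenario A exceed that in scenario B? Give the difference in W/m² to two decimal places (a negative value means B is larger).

ΔF_A = 5.35 ln(633/277) = 5.35 × 0.82645 = 4.4215 W/m².
ΔF_B = 5.35 ln(520/277) = 5.35 × 0.62981 = 3.3695 W/m².
Difference: 4.4215 − 3.3695 = 1.0520 W/m².

ΔF_A − ΔF_B = 1.05 W/m²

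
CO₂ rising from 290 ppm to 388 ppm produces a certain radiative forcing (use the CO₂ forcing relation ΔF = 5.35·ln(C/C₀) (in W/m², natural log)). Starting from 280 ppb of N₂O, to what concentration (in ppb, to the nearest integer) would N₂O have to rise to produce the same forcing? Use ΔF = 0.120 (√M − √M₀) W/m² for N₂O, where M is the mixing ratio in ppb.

CO₂ forcing: 5.35 × ln(388/290) = 5.35 × 0.291124 = 1.55751 W/m².
Set 0.120(√M − √280) = 1.55751: √M = 1.55751/0.120 + √280 = 12.9793 + 16.7332 = 29.7125.
M = (29.7125)² = 882.83 ppb.

M ≈ 883 ppb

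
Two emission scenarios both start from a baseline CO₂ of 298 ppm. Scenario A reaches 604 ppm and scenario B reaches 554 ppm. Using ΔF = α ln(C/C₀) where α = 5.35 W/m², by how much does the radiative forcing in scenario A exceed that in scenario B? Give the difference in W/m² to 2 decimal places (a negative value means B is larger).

ΔF_A = 5.35 ln(604/298) = 5.35 × 0.70648 = 3.7797 W/m².
ΔF_B = 5.35 ln(554/298) = 5.35 × 0.62007 = 3.3174 W/m².
Difference: 3.7797 − 3.3174 = 0.4623 W/m².

ΔF_A − ΔF_B = 0.46 W/m²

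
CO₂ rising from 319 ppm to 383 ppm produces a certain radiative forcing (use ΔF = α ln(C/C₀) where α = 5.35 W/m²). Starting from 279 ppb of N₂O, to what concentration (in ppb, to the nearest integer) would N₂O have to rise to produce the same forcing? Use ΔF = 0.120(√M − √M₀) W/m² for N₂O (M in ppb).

M ≈ 618 ppb

CO₂ forcing: 5.35 × ln(383/319) = 5.35 × 0.182844 = 0.97822 W/m².
Set 0.120(√M − √279) = 0.97822: √M = 0.97822/0.120 + √279 = 8.1518 + 16.7033 = 24.8551.
M = (24.8551)² = 617.78 ppb.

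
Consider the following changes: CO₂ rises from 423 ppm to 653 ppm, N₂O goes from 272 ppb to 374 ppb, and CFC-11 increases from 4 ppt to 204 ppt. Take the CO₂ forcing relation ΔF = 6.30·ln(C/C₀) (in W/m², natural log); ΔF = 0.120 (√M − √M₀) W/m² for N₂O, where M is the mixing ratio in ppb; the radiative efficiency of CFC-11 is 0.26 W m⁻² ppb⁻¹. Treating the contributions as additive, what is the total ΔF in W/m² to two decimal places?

CO₂: 6.30 × ln(653/423) = 6.30 × ln(1.54374) = 6.30 × 0.43421 = 2.7355 W/m².
N₂O: 0.120 × (√374 − √272) = 0.120 × (19.3391 − 16.4924) = 0.120 × 2.8467 = 0.3416 W/m².
CFC-11: Δ = 204 − 4 = 200 ppt = 0.200 ppb; ΔF = 0.26 × 0.200 = 0.0520 W/m².
Total ΔF = 2.7355 + 0.3416 + 0.0520 = 3.1291 W/m².

ΔF = 3.13 W/m²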